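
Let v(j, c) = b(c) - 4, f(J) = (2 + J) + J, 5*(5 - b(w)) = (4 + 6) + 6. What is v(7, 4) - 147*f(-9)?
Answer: 11749/5 ≈ 2349.8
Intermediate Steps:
b(w) = 9/5 (b(w) = 5 - ((4 + 6) + 6)/5 = 5 - (10 + 6)/5 = 5 - 1/5*16 = 5 - 16/5 = 9/5)
f(J) = 2 + 2*J
v(j, c) = -11/5 (v(j, c) = 9/5 - 4 = -11/5)
v(7, 4) - 147*f(-9) = -11/5 - 147*(2 + 2*(-9)) = -11/5 - 147*(2 - 18) = -11/5 - 147*(-16) = -11/5 + 2352 = 11749/5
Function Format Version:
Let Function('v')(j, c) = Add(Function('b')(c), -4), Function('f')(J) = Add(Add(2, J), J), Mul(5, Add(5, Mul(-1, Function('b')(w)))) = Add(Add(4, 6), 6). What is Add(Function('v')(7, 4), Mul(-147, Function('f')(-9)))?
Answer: Rational(11749, 5) ≈ 2349.8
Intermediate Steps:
Function('b')(w) = Rational(9, 5) (Function('b')(w) = Add(5, Mul(Rational(-1, 5), Add(Add(4, 6), 6))) = Add(5, Mul(Rational(-1, 5), Add(10, 6))) = Add(5, Mul(Rational(-1, 5), 16)) = Add(5, Rational(-16, 5)) = Rational(9, 5))
Function('f')(J) = Add(2, Mul(2, J))
Function('v')(j, c) = Rational(-11, 5) (Function('v')(j, c) = Add(Rational(9, 5), -4) = Rational(-11, 5))
Add(Function('v')(7, 4), Mul(-147, Function('f')(-9))) = Add(Rational(-11, 5), Mul(-147, Add(2, Mul(2, -9)))) = Add(Rational(-11, 5), Mul(-147, Add(2, -18))) = Add(Rational(-11, 5), Mul(-147, -16)) = Add(Rational(-11, 5), 2352) = Rational(11749, 5)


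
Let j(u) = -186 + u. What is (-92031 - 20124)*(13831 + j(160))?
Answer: -1548299775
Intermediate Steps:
(-92031 - 20124)*(13831 + j(160)) = (-92031 - 20124)*(13831 + (-186 + 160)) = -112155*(13831 - 26) = -112155*13805 = -1548299775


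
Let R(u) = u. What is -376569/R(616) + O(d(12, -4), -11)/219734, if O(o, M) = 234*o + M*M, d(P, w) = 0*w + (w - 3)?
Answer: -41372973559/67678072 ≈ -611.32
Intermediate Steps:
d(P, w) = -3 + w (d(P, w) = 0 + (-3 + w) = -3 + w)
O(o, M) = M² + 234*o (O(o, M) = 234*o + M² = M² + 234*o)
-376569/R(616) + O(d(12, -4), -11)/219734 = -376569/616 + ((-11)² + 234*(-3 - 4))/219734 = -376569*1/616 + (121 + 234*(-7))*(1/219734) = -376569/616 + (121 - 1638)*(1/219734) = -376569/616 - 1517*1/219734 = -376569/616 - 1517/219734 = -41372973559/67678072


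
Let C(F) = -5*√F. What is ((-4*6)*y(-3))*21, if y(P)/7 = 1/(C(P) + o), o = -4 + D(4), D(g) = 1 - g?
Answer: 6174/31 - 4410*I*√3/31 ≈ 199.16 - 246.4*I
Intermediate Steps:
o = -7 (o = -4 + (1 - 1*4) = -4 + (1 - 4) = -4 - 3 = -7)
y(P) = 7/(-7 - 5*√P) (y(P) = 7/(-5*√P - 7) = 7/(-7 - 5*√P))
((-4*6)*y(-3))*21 = ((-4*6)*(-7/(7 + 5*√(-3))))*21 = -(-168)/(7 + 5*(I*√3))*21 = -(-168)/(7 + 5*I*√3)*21 = (168/(7 + 5*I*√3))*21 = 3528/(7 + 5*I*√3)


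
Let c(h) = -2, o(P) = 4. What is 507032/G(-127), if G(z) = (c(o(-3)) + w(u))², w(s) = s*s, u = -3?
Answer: 507032/49 ≈ 10348.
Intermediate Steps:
w(s) = s²
G(z) = 49 (G(z) = (-2 + (-3)²)² = (-2 + 9)² = 7² = 49)
507032/G(-127) = 507032/49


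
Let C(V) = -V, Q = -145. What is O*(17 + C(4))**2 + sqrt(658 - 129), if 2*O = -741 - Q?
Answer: -50339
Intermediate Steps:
O = -298 (O = (-741 - 1*(-145))/2 = (-741 + 145)/2 = (1/2)*(-596) = -298)
O*(17 + C(4))**2 + sqrt(658 - 129) = -298*(17 - 1*4)**2 + sqrt(658 - 129) = -298*(17 - 4)**2 + sqrt(529) = -298*13**2 + 23 = -298*169 + 23 = -50362 + 23 = -50339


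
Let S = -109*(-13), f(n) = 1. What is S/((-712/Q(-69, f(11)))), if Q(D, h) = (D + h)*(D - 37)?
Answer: -1276717/89 ≈ -14345.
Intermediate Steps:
Q(D, h) = (-37 + D)*(D + h) (Q(D, h) = (D + h)*(-37 + D) = (-37 + D)*(D + h))
S = 1417
S/((-712/Q(-69, f(11)))) = 1417/((-712/((-69)**2 - 37*(-69) - 37*1 - 69*1))) = 1417/((-712/(4761 + 2553 - 37 - 69))) = 1417/((-712/7208)) = 1417/((-712*1/7208)) = 1417/(-89/901) = 1417*(-901/89) = -1276717/89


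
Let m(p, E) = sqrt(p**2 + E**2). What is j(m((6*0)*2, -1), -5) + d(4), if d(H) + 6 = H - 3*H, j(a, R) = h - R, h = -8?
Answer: -17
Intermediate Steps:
m(p, E) = sqrt(E**2 + p**2)
j(a, R) = -8 - R
d(H) = -6 - 2*H (d(H) = -6 + (H - 3*H) = -6 - 2*H)
j(m((6*0)*2, -1), -5) + d(4) = (-8 - 1*(-5)) + (-6 - 2*4) = (-8 + 5) + (-6 - 8) = -3 - 14 = -17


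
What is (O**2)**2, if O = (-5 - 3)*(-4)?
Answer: 1048576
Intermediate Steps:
O = 32 (O = -8*(-4) = 32)
(O**2)**2 = (32**2)**2 = 1024**2 = 1048576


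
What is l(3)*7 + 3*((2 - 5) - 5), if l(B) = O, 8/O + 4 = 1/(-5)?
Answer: -112/3 ≈ -37.333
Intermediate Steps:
O = -40/21 (O = 8/(-4 + 1/(-5)) = 8/(-4 - 1/5) = 8/(-21/5) = 8*(-5/21) = -40/21 ≈ -1.9048)
l(B) = -40/21
l(3)*7 + 3*((2 - 5) - 5) = -40/21*7 + 3*((2 - 5) - 5) = -40/3 + 3*(-3 - 5) = -40/3 + 3*(-8) = -40/3 - 24 = -112/3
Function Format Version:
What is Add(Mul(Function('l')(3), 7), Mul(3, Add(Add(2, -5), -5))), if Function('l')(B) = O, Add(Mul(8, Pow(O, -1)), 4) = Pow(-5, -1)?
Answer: Rational(-112, 3) ≈ -37.333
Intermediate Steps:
O = Rational(-40, 21) (O = Mul(8, Pow(Add(-4, Pow(-5, -1)), -1)) = Mul(8, Pow(Add(-4, Rational(-1, 5)), -1)) = Mul(8, Pow(Rational(-21, 5), -1)) = Mul(8, Rational(-5, 21)) = Rational(-40, 21) ≈ -1.9048)
Function('l')(B) = Rational(-40, 21)
Add(Mul(Function('l')(3), 7), Mul(3, Add(Add(2, -5), -5))) = Add(Mul(Rational(-40, 21), 7), Mul(3, Add(Add(2, -5), -5))) = Add(Rational(-40, 3), Mul(3, Add(-3, -5))) = Add(Rational(-40, 3), Mul(3, -8)) = Add(Rational(-40, 3), -24) = Rational(-112, 3)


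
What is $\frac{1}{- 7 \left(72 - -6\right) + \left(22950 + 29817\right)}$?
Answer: $\frac{1}{52221} \approx 1.9149 \cdot 10^{-5}$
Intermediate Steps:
$\frac{1}{- 7 \left(72 - -6\right) + \left(22950 + 29817\right)} = \frac{1}{- 7 \left(72 + 6\right) + 52767} = \frac{1}{- 7 \cdot 78 + 52767} = \frac{1}{\left(-1\right) 546 + 52767} = \frac{1}{-546 + 52767} = \frac{1}{52221}$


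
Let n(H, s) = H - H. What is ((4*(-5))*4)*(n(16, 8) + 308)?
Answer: -24640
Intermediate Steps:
n(H, s) = 0
((4*(-5))*4)*(n(16, 8) + 308) = ((4*(-5))*4)*(0 + 308) = -20*4*308 = -80*308 = -24640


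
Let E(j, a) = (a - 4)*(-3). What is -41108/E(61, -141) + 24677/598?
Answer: -13848089/260130 ≈ -53.235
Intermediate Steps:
E(j, a) = 12 - 3*a (E(j, a) = (-4 + a)*(-3) = 12 - 3*a)
-41108/E(61, -141) + 24677/598 = -41108/(12 - 3*(-141)) + 24677/598 = -41108/(12 + 423) + 24677*(1/598) = -41108/435 + 24677/598 = -13848089/260130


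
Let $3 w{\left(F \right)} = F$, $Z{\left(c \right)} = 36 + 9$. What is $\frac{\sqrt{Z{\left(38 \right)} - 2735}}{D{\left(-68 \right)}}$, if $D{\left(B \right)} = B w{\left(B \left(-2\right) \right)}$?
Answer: $- \frac{3 i \sqrt{2690}}{9248} \approx - 0.016825 i$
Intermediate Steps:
$Z{\left(c \right)} = 45$
$w{\left(F \right)} = \frac{F}{3}$
$D{\left(B \right)} = - \frac{2 B^{2}}{3}$ ($D{\left(B \right)} = B \frac{B \left(-2\right)}{3} = B \frac{\left(-2\right) B}{3} = B \left(- \frac{2 B}{3}\right) = - \frac{2 B^{2}}{3}$)
$\frac{\sqrt{Z{\left(38 \right)} - 2735}}{D{\left(-68 \right)}} = \frac{\sqrt{45 - 2735}}{\left(- \frac{2}{3}\right) \left(-68\right)^{2}} = \frac{\sqrt{-2690}}{\left(- \frac{2}{3}\right) 4624} = \frac{i \sqrt{2690}}{- \frac{9248}{3}} = i \sqrt{2690} \left(- \frac{3}{9248}\right) = - \frac{3 i \sqrt{2690}}{9248}$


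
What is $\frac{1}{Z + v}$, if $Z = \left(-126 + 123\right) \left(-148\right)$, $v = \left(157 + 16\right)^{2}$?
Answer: $\frac{1}{30373} \approx 3.2924 \cdot 10^{-5}$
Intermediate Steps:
$v = 29929$ ($v = 173^{2} = 29929$)
$Z = 444$ ($Z = \left(-3\right) \left(-148\right) = 444$)
$\frac{1}{Z + v} = \frac{1}{444 + 29929} = \frac{1}{30373}$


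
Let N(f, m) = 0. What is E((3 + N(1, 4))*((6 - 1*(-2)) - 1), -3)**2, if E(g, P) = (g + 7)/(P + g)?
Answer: 196/81 ≈ 2.4198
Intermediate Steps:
E(g, P) = (7 + g)/(P + g)
E((3 + N(1, 4))*((6 - 1*(-2)) - 1), -3)**2 = ((7 + (3 + 0)*((6 - 1*(-2)) - 1))/(-3 + (3 + 0)*((6 - 1*(-2)) - 1)))**2 = ((7 + 3*((6 + 2) - 1))/(-3 + 3*((6 + 2) - 1)))**2 = ((7 + 3*(8 - 1))/(-3 + 3*(8 - 1)))**2 = ((7 + 3*7)/(-3 + 3*7))**2 = ((7 + 21)/(-3 + 21))**2 = (28/18)**2 = ((1/18)*28)**2 = (14/9)**2 = 196/81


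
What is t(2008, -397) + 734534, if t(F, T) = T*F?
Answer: -62642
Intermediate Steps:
t(F, T) = F*T
t(2008, -397) + 734534 = 2008*(-397) + 734534 = -797176 + 734534 = -62642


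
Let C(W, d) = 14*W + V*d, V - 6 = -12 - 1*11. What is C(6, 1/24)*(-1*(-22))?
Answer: 21989/12 ≈ 1832.4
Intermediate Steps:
V = -17 (V = 6 + (-12 - 1*11) = 6 + (-12 - 11) = 6 - 23 = -17)
C(W, d) = -17*d + 14*W (C(W, d) = 14*W - 17*d = -17*d + 14*W)
C(6, 1/24)*(-1*(-22)) = (-17/24 + 14*6)*(-1*(-22)) = (-17*1/24 + 84)*22 = (-17/24 + 84)*22 = (1999/24)*22 = 21989/12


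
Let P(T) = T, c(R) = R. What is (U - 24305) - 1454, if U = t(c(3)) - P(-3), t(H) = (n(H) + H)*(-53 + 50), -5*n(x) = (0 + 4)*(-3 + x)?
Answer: -25765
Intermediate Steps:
n(x) = 12/5 - 4*x/5 (n(x) = -(0 + 4)*(-3 + x)/5 = -4*(-3 + x)/5 = -(-12 + 4*x)/5 = 12/5 - 4*x/5)
t(H) = -36/5 - 3*H/5 (t(H) = ((12/5 - 4*H/5) + H)*(-53 + 50) = (12/5 + H/5)*(-3) = -36/5 - 3*H/5)
U = -6 (U = (-36/5 - ⅗*3) - 1*(-3) = (-36/5 - 9/5) + 3 = -9 + 3 = -6)
(U - 24305) - 1454 = (-6 - 24305) - 1454 = -24311 - 1454 = -25765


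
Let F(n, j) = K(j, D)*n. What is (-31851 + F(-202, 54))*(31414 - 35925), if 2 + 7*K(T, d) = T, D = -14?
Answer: 1053142571/7 ≈ 1.5045e+8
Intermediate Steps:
K(T, d) = -2/7 + T/7
F(n, j) = n*(-2/7 + j/7) (F(n, j) = (-2/7 + j/7)*n = n*(-2/7 + j/7))
(-31851 + F(-202, 54))*(31414 - 35925) = (-31851 + (⅐)*(-202)*(-2 + 54))*(31414 - 35925) = (-31851 + (⅐)*(-202)*52)*(-4511) = (-31851 - 10504/7)*(-4511) = -233461/7*(-4511) = 1053142571/7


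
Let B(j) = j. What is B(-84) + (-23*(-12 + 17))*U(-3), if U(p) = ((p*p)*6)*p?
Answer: 18546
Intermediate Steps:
U(p) = 6*p³ (U(p) = (p²*6)*p = (6*p²)*p = 6*p³)
B(-84) + (-23*(-12 + 17))*U(-3) = -84 + (-23*(-12 + 17))*(6*(-3)³) = -84 + (-23*5)*(6*(-27)) = -84 - 115*(-162) = -84 + 18630 = 18546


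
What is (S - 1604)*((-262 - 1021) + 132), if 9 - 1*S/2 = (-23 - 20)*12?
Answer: 637654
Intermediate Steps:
S = 1050 (S = 18 - 2*(-23 - 20)*12 = 18 - (-86)*12 = 18 - 2*(-516) = 18 + 1032 = 1050)
(S - 1604)*((-262 - 1021) + 132) = (1050 - 1604)*((-262 - 1021) + 132) = -554*(-1283 + 132) = -554*(-1151) = 637654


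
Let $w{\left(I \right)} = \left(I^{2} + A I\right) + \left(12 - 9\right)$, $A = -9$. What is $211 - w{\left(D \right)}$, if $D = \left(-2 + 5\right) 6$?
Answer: $46$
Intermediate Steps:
$D = 18$ ($D = 3 \cdot 6 = 18$)
$w{\left(I \right)} = 3 + I^{2} - 9 I$ ($w{\left(I \right)} = \left(I^{2} - 9 I\right) + \left(12 - 9\right) = \left(I^{2} - 9 I\right) + 3 = 3 + I^{2} - 9 I$)
$211 - w{\left(D \right)} = 211 - \left(3 + 18^{2} - 162\right) = 211 - \left(3 + 324 - 162\right) = 211 - 165 = 46$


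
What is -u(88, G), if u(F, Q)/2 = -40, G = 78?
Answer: 80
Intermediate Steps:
u(F, Q) = -80 (u(F, Q) = 2*(-40) = -80)
-u(88, G) = -1*(-80) = 80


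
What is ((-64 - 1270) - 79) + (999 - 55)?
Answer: -469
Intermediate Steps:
((-64 - 1270) - 79) + (999 - 55) = (-1334 - 79) + 944 = -1413 + 944 = -469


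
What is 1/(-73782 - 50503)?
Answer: -1/124285 ≈ -8.0460e-6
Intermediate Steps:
1/(-73782 - 50503) = 1/(-124285) = -1/124285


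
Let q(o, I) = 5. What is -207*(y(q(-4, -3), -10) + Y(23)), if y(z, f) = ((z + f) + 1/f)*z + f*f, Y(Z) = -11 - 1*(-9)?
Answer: -30015/2 ≈ -15008.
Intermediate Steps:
Y(Z) = -2 (Y(Z) = -11 + 9 = -2)
y(z, f) = f**2 + z*(f + z + 1/f) (y(z, f) = ((f + z) + 1/f)*z + f**2 = (f + z + 1/f)*z + f**2 = z*(f + z + 1/f) + f**2 = f**2 + z*(f + z + 1/f))
-207*(y(q(-4, -3), -10) + Y(23)) = -207*(((-10)**2 + 5**2 - 10*5 + 5/(-10)) - 2) = -207*((100 + 25 - 50 + 5*(-1/10)) - 2) = -207*((100 + 25 - 50 - 1/2) - 2) = -207*(149/2 - 2) = -207*145/2 = -30015/2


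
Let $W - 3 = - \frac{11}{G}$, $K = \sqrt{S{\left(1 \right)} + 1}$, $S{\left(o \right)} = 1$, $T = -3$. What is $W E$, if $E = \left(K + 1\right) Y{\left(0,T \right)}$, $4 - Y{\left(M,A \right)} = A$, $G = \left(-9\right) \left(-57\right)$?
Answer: $\frac{10696}{513} + \frac{10696 \sqrt{2}}{513} \approx 50.336$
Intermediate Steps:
$K = \sqrt{2}$ ($K = \sqrt{1 + 1} = \sqrt{2} \approx 1.4142$)
$G = 513$
$Y{\left(M,A \right)} = 4 - A$
$W = \frac{1528}{513}$ ($W = 3 - \frac{11}{513} = \frac{1528}{513} \approx 2.9786$)
$E = 7 + 7 \sqrt{2}$ ($E = \left(\sqrt{2} + 1\right) \left(4 - -3\right) = \left(1 + \sqrt{2}\right) \left(4 + 3\right) = \left(1 + \sqrt{2}\right) 7 = 7 + 7 \sqrt{2} \approx 16.9$)
$W E = \frac{1528 \left(7 + 7 \sqrt{2}\right)}{513} = \frac{10696}{513} + \frac{10696 \sqrt{2}}{513}$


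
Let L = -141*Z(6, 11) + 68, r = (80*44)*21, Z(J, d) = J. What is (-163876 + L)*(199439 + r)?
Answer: -45009652786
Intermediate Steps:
r = 73920 (r = 3520*21 = 73920)
L = -778 (L = -141*6 + 68 = -846 + 68 = -778)
(-163876 + L)*(199439 + r) = (-163876 - 778)*(199439 + 73920) = -164654*273359 = -45009652786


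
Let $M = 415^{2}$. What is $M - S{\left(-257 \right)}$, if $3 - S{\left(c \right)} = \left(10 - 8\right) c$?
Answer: $171708$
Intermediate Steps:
$S{\left(c \right)} = 3 - 2 c$ ($S{\left(c \right)} = 3 - \left(10 - 8\right) c = 3 - 2 c$)
$M = 172225$
$M - S{\left(-257 \right)} = 172225 - \left(3 - -514\right) = 172225 - \left(3 + 514\right) = 172225 - 517 = 171708$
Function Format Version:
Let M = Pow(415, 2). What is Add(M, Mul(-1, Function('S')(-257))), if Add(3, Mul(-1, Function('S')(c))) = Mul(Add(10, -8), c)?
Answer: 171708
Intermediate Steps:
Function('S')(c) = Add(3, Mul(-2, c)) (Function('S')(c) = Add(3, Mul(-1, Mul(Add(10, -8), c))) = Add(3, Mul(-1, Mul(2, c))) = Add(3, Mul(-2, c)))
M = 172225
Add(M, Mul(-1, Function('S')(-257))) = Add(172225, Mul(-1, Add(3, Mul(-2, -257)))) = Add(172225, Mul(-1, Add(3, 514))) = Add(172225, Mul(-1, 517)) = Add(172225, -517) = 171708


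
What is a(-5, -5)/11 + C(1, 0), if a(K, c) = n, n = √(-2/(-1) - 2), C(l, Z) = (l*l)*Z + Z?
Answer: 0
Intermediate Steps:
C(l, Z) = Z + Z*l² (C(l, Z) = l²*Z + Z = Z*l² + Z = Z + Z*l²)
n = 0 (n = √(-2*(-1) - 2) = √(2 - 2) = √0 = 0)
a(K, c) = 0
a(-5, -5)/11 + C(1, 0) = 0/11 + 0*(1 + 1²) = 0*(1/11) + 0*(1 + 1) = 0 + 0*2 = 0 + 0 = 0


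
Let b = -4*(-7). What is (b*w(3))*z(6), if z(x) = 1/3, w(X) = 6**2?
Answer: 336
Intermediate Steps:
w(X) = 36
z(x) = 1/3
b = 28
(b*w(3))*z(6) = (28*36)*(1/3) = 1008*(1/3) = 336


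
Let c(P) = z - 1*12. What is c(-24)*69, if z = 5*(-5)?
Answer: -2553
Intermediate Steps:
z = -25
c(P) = -37 (c(P) = -25 - 1*12 = -25 - 12 = -37)
c(-24)*69 = -37*69 = -2553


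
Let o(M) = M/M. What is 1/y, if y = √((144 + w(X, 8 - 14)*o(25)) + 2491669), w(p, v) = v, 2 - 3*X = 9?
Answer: √2491807/2491807 ≈ 0.00063349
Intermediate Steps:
X = -7/3 (X = ⅔ - ⅓*9 = ⅔ - 3 = -7/3 ≈ -2.3333)
o(M) = 1
y = √2491807 (y = √((144 + (8 - 14)*1) + 2491669) = √((144 - 6*1) + 2491669) = √((144 - 6) + 2491669) = √(138 + 2491669) = √2491807 ≈ 1578.5)
1/y = 1/(√2491807) = √2491807/2491807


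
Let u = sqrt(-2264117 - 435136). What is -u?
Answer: -3*I*sqrt(299917) ≈ -1642.9*I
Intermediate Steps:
u = 3*I*sqrt(299917) (u = sqrt(-2699253) = 3*I*sqrt(299917) ≈ 1642.9*I)
-u = -3*I*sqrt(299917)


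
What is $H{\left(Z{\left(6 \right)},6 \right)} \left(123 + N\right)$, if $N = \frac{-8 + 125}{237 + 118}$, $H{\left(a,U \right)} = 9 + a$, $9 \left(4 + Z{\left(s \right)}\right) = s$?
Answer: $\frac{248098}{355} \approx 698.87$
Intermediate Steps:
$Z{\left(s \right)} = -4 + \frac{s}{9}$
$N = \frac{117}{355} \approx 0.32958$
$H{\left(Z{\left(6 \right)},6 \right)} \left(123 + N\right) = \left(9 + \left(-4 + \frac{1}{9} \cdot 6\right)\right) \left(123 + \frac{117}{355}\right) = \left(9 + \left(-4 + \frac{2}{3}\right)\right) \frac{43782}{355} = \left(9 - \frac{10}{3}\right) \frac{43782}{355} = \frac{17}{3} \cdot \frac{43782}{355} = \frac{248098}{355}$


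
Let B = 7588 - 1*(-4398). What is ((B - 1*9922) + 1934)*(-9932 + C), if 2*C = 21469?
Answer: 3208395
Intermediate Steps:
B = 11986 (B = 7588 + 4398 = 11986)
C = 21469/2 (C = (1/2)*21469 = 21469/2 ≈ 10735.)
((B - 1*9922) + 1934)*(-9932 + C) = ((11986 - 1*9922) + 1934)*(-9932 + 21469/2) = ((11986 - 9922) + 1934)*(1605/2) = (2064 + 1934)*(1605/2) = 3998*(1605/2) = 3208395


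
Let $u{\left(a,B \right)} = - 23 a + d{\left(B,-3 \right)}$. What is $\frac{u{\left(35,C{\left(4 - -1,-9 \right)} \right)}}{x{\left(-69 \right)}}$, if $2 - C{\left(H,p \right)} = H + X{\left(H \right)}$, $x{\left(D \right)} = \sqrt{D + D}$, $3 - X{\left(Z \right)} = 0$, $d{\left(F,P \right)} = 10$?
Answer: $\frac{265 i \sqrt{138}}{46} \approx 67.675 i$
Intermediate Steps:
$X{\left(Z \right)} = 3$ ($X{\left(Z \right)} = 3 - 0 = 3 + 0 = 3$)
$x{\left(D \right)} = \sqrt{2} \sqrt{D}$ ($x{\left(D \right)} = \sqrt{2 D} = \sqrt{2} \sqrt{D}$)
$C{\left(H,p \right)} = -1 - H$ ($C{\left(H,p \right)} = 2 - \left(H + 3\right) = 2 - \left(3 + H\right) = -1 - H$)
$u{\left(a,B \right)} = 10 - 23 a$ ($u{\left(a,B \right)} = - 23 a + 10 = 10 - 23 a$)
$\frac{u{\left(35,C{\left(4 - -1,-9 \right)} \right)}}{x{\left(-69 \right)}} = \frac{10 - 805}{\sqrt{2} \sqrt{-69}} = \frac{10 - 805}{\sqrt{2} i \sqrt{69}} = - \frac{795}{i \sqrt{138}} = - 795 \left(- \frac{i \sqrt{138}}{138}\right) = \frac{265 i \sqrt{138}}{46}$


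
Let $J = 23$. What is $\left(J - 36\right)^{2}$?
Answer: $169$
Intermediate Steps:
$\left(J - 36\right)^{2} = \left(23 - 36\right)^{2} = \left(-13\right)^{2} = 169$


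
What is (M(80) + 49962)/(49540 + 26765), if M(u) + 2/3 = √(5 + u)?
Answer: 149884/228915 + √85/76305 ≈ 0.65488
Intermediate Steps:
M(u) = -⅔ + √(5 + u)
(M(80) + 49962)/(49540 + 26765) = ((-⅔ + √(5 + 80)) + 49962)/(49540 + 26765) = ((-⅔ + √85) + 49962)/76305 = (149884/3 + √85)*(1/76305) = 149884/228915 + √85/76305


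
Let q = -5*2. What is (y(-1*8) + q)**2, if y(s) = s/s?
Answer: 81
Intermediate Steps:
y(s) = 1
q = -10
(y(-1*8) + q)**2 = (1 - 10)**2 = (-9)**2 = 81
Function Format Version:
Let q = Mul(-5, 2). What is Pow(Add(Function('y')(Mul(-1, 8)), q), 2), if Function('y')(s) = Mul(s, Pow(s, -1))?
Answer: 81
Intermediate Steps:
Function('y')(s) = 1
q = -10
Pow(Add(Function('y')(Mul(-1, 8)), q), 2) = Pow(Add(1, -10), 2) = Pow(-9, 2) = 81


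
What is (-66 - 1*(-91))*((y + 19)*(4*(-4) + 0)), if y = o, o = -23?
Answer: 1600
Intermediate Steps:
y = -23
(-66 - 1*(-91))*((y + 19)*(4*(-4) + 0)) = (-66 - 1*(-91))*((-23 + 19)*(4*(-4) + 0)) = (-66 + 91)*(-4*(-16 + 0)) = 25*(-4*(-16)) = 25*64 = 1600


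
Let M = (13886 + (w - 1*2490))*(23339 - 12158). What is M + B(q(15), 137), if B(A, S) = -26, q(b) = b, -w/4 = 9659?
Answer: -304570466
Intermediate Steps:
w = -38636 (w = -4*9659 = -38636)
M = -304570440 (M = (13886 + (-38636 - 1*2490))*(23339 - 12158) = (13886 + (-38636 - 2490))*11181 = (13886 - 41126)*11181 = -27240*11181 = -304570440)
M + B(q(15), 137) = -304570440 - 26 = -304570466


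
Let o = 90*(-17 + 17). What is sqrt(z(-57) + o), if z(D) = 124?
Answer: 2*sqrt(31) ≈ 11.136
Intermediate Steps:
o = 0 (o = 90*0 = 0)
sqrt(z(-57) + o) = sqrt(124 + 0) = sqrt(124) = 2*sqrt(31)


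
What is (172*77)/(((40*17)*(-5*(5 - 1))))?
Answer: -3311/3400 ≈ -0.97382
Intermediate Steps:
(172*77)/(((40*17)*(-5*(5 - 1)))) = 13244/((680*(-5*4))) = 13244/((680*(-20))) = 13244/(-13600) = 13244*(-1/13600) = -3311/3400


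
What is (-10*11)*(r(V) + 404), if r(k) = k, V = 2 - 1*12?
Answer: -43340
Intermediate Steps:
V = -10 (V = 2 - 12 = -10)
(-10*11)*(r(V) + 404) = (-10*11)*(-10 + 404) = -110*394 = -43340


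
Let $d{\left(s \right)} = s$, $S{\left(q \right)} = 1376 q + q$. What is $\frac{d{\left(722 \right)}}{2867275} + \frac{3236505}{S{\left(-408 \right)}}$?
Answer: $- \frac{3093181414241}{536960323800} \approx -5.7605$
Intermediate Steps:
$S{\left(q \right)} = 1377 q$
$\frac{d{\left(722 \right)}}{2867275} + \frac{3236505}{S{\left(-408 \right)}} = \frac{722}{2867275} + \frac{3236505}{1377 \left(-408\right)} = 722 \cdot \frac{1}{2867275} + \frac{3236505}{-561816} = \frac{722}{2867275} + 3236505 \left(- \frac{1}{561816}\right) = \frac{722}{2867275} - \frac{1078835}{187272} = - \frac{3093181414241}{536960323800}$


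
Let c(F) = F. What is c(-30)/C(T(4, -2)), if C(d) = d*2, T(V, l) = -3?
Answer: 5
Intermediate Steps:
C(d) = 2*d
c(-30)/C(T(4, -2)) = -30/(2*(-3)) = -30/(-6) = -30*(-⅙) = 5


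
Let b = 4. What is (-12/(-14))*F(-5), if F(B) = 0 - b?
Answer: -24/7 ≈ -3.4286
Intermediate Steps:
F(B) = -4 (F(B) = 0 - 1*4 = 0 - 4 = -4)
(-12/(-14))*F(-5) = (-12/(-14))*(-4) = -1/14*(-12)*(-4) = (6/7)*(-4) = -24/7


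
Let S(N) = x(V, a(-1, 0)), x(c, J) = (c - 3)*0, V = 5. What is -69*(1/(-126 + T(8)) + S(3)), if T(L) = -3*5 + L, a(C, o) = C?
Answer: 69/133 ≈ 0.51880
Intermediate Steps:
x(c, J) = 0 (x(c, J) = (-3 + c)*0 = 0)
S(N) = 0
T(L) = -15 + L
-69*(1/(-126 + T(8)) + S(3)) = -69*(1/(-126 + (-15 + 8)) + 0) = -69*(1/(-126 - 7) + 0) = -69*(1/(-133) + 0) = -69*(-1/133 + 0) = -69*(-1/133) = 69/133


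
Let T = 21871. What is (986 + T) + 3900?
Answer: 26757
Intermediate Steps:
(986 + T) + 3900 = (986 + 21871) + 3900 = 22857 + 3900 = 26757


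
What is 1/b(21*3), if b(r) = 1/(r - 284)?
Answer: -221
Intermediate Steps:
b(r) = 1/(-284 + r)
1/b(21*3) = 1/(1/(-284 + 21*3)) = 1/(1/(-284 + 63)) = 1/(1/(-221)) = 1/(-1/221) = -221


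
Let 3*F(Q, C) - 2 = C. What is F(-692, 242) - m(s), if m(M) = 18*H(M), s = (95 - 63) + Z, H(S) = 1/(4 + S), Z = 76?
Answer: 13637/168 ≈ 81.173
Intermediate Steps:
F(Q, C) = ⅔ + C/3
s = 108 (s = (95 - 63) + 76 = 32 + 76 = 108)
m(M) = 18/(4 + M)
F(-692, 242) - m(s) = (⅔ + (⅓)*242) - 18/(4 + 108) = (⅔ + 242/3) - 18/112 = 244/3 - 18/112 = 244/3 - 1*9/56 = 244/3 - 9/56 = 13637/168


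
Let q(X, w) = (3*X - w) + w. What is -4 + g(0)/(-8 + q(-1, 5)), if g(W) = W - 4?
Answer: -40/11 ≈ -3.6364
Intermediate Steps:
q(X, w) = 3*X (q(X, w) = (-w + 3*X) + w = 3*X)
g(W) = -4 + W
-4 + g(0)/(-8 + q(-1, 5)) = -4 + (-4 + 0)/(-8 + 3*(-1)) = -4 - 4/(-8 - 3) = -4 - 4/(-11) = -4 - 4*(-1/11) = -4 + 4/11 = -40/11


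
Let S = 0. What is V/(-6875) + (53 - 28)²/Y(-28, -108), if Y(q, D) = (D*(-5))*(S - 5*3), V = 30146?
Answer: -9939179/2227500 ≈ -4.4620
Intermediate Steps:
Y(q, D) = 75*D (Y(q, D) = (D*(-5))*(0 - 5*3) = (-5*D)*(0 - 15) = -5*D*(-15) = 75*D)
V/(-6875) + (53 - 28)²/Y(-28, -108) = 30146/(-6875) + (53 - 28)²/((75*(-108))) = 30146*(-1/6875) + 25²/(-8100) = -30146/6875 + 625*(-1/8100) = -30146/6875 - 25/324 = -9939179/2227500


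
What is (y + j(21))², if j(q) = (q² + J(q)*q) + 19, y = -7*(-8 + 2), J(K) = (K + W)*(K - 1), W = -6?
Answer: 46267204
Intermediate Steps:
J(K) = (-1 + K)*(-6 + K) (J(K) = (K - 6)*(K - 1) = (-6 + K)*(-1 + K) = (-1 + K)*(-6 + K))
y = 42 (y = -7*(-6) = 42)
j(q) = 19 + q² + q*(6 + q² - 7*q) (j(q) = (q² + (6 + q² - 7*q)*q) + 19 = (q² + q*(6 + q² - 7*q)) + 19 = 19 + q² + q*(6 + q² - 7*q))
(y + j(21))² = (42 + (19 + 21³ - 6*21² + 6*21))² = (42 + (19 + 9261 - 6*441 + 126))² = (42 + (19 + 9261 - 2646 + 126))² = (42 + 6760)² = 6802² = 46267204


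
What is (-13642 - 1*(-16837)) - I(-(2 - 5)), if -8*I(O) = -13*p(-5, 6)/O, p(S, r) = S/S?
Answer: 76667/24 ≈ 3194.5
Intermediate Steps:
p(S, r) = 1
I(O) = 13/(8*O) (I(O) = -(-13)*1/O/8 = -(-13)/(8*O) = 13/(8*O))
(-13642 - 1*(-16837)) - I(-(2 - 5)) = (-13642 - 1*(-16837)) - 13/(8*((-(2 - 5)))) = (-13642 + 16837) - 13/(8*((-1*(-3)))) = 3195 - 13/(8*3) = 3195 - 1*13/24 = 3195 - 13/24 = 76667/24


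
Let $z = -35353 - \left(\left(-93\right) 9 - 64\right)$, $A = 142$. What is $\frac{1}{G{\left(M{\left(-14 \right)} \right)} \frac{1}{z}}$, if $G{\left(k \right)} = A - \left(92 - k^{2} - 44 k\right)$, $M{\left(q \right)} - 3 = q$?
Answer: $\frac{34452}{313} \approx 110.07$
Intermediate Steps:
$M{\left(q \right)} = 3 + q$
$G{\left(k \right)} = 50 + k^{2} + 44 k$ ($G{\left(k \right)} = 142 - \left(92 - k^{2} - 44 k\right) = 142 + \left(-92 + k^{2} + 44 k\right) = 50 + k^{2} + 44 k$)
$z = -34452$ ($z = -35353 - \left(-837 - 64\right) = -35353 - -901 = -35353 + 901 = -34452$)
$\frac{1}{G{\left(M{\left(-14 \right)} \right)} \frac{1}{z}} = \frac{1}{\left(50 + \left(3 - 14\right)^{2} + 44 \left(3 - 14\right)\right) \frac{1}{-34452}} = \frac{1}{\left(50 + \left(-11\right)^{2} + 44 \left(-11\right)\right) \left(- \frac{1}{34452}\right)} = \frac{1}{\left(50 + 121 - 484\right) \left(- \frac{1}{34452}\right)} = \frac{1}{\left(-313\right) \left(- \frac{1}{34452}\right)} = \frac{1}{\frac{313}{34452}} = \frac{34452}{313}$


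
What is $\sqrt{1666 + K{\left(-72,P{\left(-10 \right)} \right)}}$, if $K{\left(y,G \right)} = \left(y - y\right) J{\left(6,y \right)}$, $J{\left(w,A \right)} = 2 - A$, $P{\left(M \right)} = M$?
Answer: $7 \sqrt{34} \approx 40.817$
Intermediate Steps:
$K{\left(y,G \right)} = 0$ ($K{\left(y,G \right)} = \left(y - y\right) \left(2 - y\right) = 0 \left(2 - y\right) = 0$)
$\sqrt{1666 + K{\left(-72,P{\left(-10 \right)} \right)}} = \sqrt{1666 + 0} = \sqrt{1666} = 7 \sqrt{34}$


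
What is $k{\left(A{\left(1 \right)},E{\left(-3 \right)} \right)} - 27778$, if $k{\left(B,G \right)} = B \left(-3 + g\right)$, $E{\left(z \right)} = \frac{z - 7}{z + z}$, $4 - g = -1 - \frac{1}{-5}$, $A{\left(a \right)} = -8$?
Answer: $- \frac{138962}{5} \approx -27792.0$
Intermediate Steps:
$g = \frac{24}{5}$ ($g = 4 - \left(-1 - \frac{1}{-5}\right) = 4 - \left(-1 - - \frac{1}{5}\right) = 4 - \left(-1 + \frac{1}{5}\right) = 4 - - \frac{4}{5} = 4 + \frac{4}{5} = \frac{24}{5} \approx 4.8$)
$E{\left(z \right)} = \frac{-7 + z}{2 z}$
$k{\left(B,G \right)} = \frac{9 B}{5}$ ($k{\left(B,G \right)} = B \left(-3 + \frac{24}{5}\right) = B \frac{9}{5} = \frac{9 B}{5}$)
$k{\left(A{\left(1 \right)},E{\left(-3 \right)} \right)} - 27778 = \frac{9}{5} \left(-8\right) - 27778 = - \frac{72}{5} - 27778 = - \frac{138962}{5}$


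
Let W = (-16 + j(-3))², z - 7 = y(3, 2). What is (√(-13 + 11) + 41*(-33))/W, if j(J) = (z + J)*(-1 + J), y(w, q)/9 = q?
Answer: -1353/10816 + I*√2/10816 ≈ -0.12509 + 0.00013075*I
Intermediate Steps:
y(w, q) = 9*q
z = 25 (z = 7 + 9*2 = 7 + 18 = 25)
j(J) = (-1 + J)*(25 + J) (j(J) = (25 + J)*(-1 + J) = (-1 + J)*(25 + J))
W = 10816 (W = (-16 + (-25 + (-3)² + 24*(-3)))² = (-16 + (-25 + 9 - 72))² = (-16 - 88)² = (-104)² = 10816)
(√(-13 + 11) + 41*(-33))/W = (√(-13 + 11) + 41*(-33))/10816 = (√(-2) - 1353)*(1/10816) = (I*√2 - 1353)*(1/10816) = (-1353 + I*√2)*(1/10816) = -1353/10816 + I*√2/10816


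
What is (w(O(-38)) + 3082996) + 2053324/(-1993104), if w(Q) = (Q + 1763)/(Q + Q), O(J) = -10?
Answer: 1920173409592/622845 ≈ 3.0829e+6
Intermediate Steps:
w(Q) = (1763 + Q)/(2*Q) (w(Q) = (1763 + Q)/((2*Q)) = (1763 + Q)*(1/(2*Q)) = (1763 + Q)/(2*Q))
(w(O(-38)) + 3082996) + 2053324/(-1993104) = ((½)*(1763 - 10)/(-10) + 3082996) + 2053324/(-1993104) = ((½)*(-⅒)*1753 + 3082996) + 2053324*(-1/1993104) = (-1753/20 + 3082996) - 513331/498276 = 61658167/20 - 513331/498276 = 1920173409592/622845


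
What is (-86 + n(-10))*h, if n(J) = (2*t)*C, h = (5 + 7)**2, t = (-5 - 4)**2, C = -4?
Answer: -105696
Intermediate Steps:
t = 81 (t = (-9)**2 = 81)
h = 144 (h = 12**2 = 144)
n(J) = -648 (n(J) = (2*81)*(-4) = 162*(-4) = -648)
(-86 + n(-10))*h = (-86 - 648)*144 = -734*144 = -105696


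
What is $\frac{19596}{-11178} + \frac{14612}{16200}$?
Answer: $- \frac{383}{450} \approx -0.85111$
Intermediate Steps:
$\frac{19596}{-11178} + \frac{14612}{16200} = 19596 \left(- \frac{1}{11178}\right) + 14612 \cdot \frac{1}{16200} = - \frac{142}{81} + \frac{3653}{4050} = - \frac{383}{450}$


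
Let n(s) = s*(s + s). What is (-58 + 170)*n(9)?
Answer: 18144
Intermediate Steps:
n(s) = 2*s² (n(s) = s*(2*s) = 2*s²)
(-58 + 170)*n(9) = (-58 + 170)*(2*9²) = 112*(2*81) = 112*162 = 18144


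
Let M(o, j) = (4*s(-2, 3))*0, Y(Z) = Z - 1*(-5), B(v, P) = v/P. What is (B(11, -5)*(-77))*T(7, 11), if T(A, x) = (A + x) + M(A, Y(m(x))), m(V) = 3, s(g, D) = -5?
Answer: 15246/5 ≈ 3049.2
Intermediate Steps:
Y(Z) = 5 + Z (Y(Z) = Z + 5 = 5 + Z)
M(o, j) = 0 (M(o, j) = (4*(-5))*0 = -20*0 = 0)
T(A, x) = A + x (T(A, x) = (A + x) + 0 = A + x)
(B(11, -5)*(-77))*T(7, 11) = ((11/(-5))*(-77))*(7 + 11) = ((11*(-⅕))*(-77))*18 = -11/5*(-77)*18 = (847/5)*18 = 15246/5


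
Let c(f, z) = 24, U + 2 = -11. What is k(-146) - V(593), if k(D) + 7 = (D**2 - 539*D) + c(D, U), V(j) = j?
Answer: 99434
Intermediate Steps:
U = -13 (U = -2 - 11 = -13)
k(D) = 17 + D**2 - 539*D (k(D) = -7 + ((D**2 - 539*D) + 24) = -7 + (24 + D**2 - 539*D) = 17 + D**2 - 539*D)
k(-146) - V(593) = (17 + (-146)**2 - 539*(-146)) - 1*593 = (17 + 21316 + 78694) - 593 = 100027 - 593 = 99434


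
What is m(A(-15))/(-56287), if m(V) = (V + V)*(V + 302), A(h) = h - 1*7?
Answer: 160/731 ≈ 0.21888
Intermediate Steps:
A(h) = -7 + h (A(h) = h - 7 = -7 + h)
m(V) = 2*V*(302 + V) (m(V) = (2*V)*(302 + V) = 2*V*(302 + V))
m(A(-15))/(-56287) = (2*(-7 - 15)*(302 + (-7 - 15)))/(-56287) = (2*(-22)*(302 - 22))*(-1/56287) = (2*(-22)*280)*(-1/56287) = -12320*(-1/56287) = 160/731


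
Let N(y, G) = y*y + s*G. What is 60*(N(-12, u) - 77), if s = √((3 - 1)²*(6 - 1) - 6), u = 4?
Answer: 4020 + 240*√14 ≈ 4918.0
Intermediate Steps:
s = √14 (s = √(2²*5 - 6) = √(4*5 - 6) = √(20 - 6) = √14 ≈ 3.7417)
N(y, G) = y² + G*√14 (N(y, G) = y*y + √14*G = y² + G*√14)
60*(N(-12, u) - 77) = 60*(((-12)² + 4*√14) - 77) = 60*((144 + 4*√14) - 77) = 60*(67 + 4*√14) = 4020 + 240*√14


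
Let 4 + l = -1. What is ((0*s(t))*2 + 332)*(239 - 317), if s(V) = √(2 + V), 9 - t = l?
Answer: -25896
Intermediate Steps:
l = -5 (l = -4 - 1 = -5)
t = 14 (t = 9 - 1*(-5) = 9 + 5 = 14)
((0*s(t))*2 + 332)*(239 - 317) = ((0*√(2 + 14))*2 + 332)*(239 - 317) = ((0*√16)*2 + 332)*(-78) = ((0*4)*2 + 332)*(-78) = (0*2 + 332)*(-78) = (0 + 332)*(-78) = 332*(-78) = -25896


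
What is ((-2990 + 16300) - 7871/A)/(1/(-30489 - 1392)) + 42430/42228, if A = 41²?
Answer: -15055507960550311/35492634 ≈ -4.2419e+8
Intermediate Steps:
A = 1681
((-2990 + 16300) - 7871/A)/(1/(-30489 - 1392)) + 42430/42228 = ((-2990 + 16300) - 7871/1681)/(1/(-30489 - 1392)) + 42430/42228 = (13310 - 7871*1/1681)/(1/(-31881)) + 42430*(1/42228) = (13310 - 7871/1681)/(-1/31881) + 21215/21114 = (22366239/1681)*(-31881) + 21215/21114 = -713058065559/1681 + 21215/21114 = -15055507960550311/35492634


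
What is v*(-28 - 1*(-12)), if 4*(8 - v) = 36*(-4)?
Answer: -704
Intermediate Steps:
v = 44 (v = 8 - 9*(-4) = 8 - 1/4*(-144) = 8 + 36 = 44)
v*(-28 - 1*(-12)) = 44*(-28 - 1*(-12)) = 44*(-28 + 12) = 44*(-16) = -704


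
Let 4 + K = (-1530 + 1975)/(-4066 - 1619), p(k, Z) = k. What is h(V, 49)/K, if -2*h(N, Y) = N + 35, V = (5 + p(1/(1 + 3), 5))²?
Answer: 1138137/148384 ≈ 7.6702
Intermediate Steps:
K = -4637/1137 (K = -4 + (-1530 + 1975)/(-4066 - 1619) = -4 + 445/(-5685) = -4 + 445*(-1/5685) = -4 - 89/1137 = -4637/1137 ≈ -4.0783)
V = 441/16 (V = (5 + 1/(1 + 3))² = (5 + 1/4)² = (5 + ¼)² = (21/4)² = 441/16 ≈ 27.563)
h(N, Y) = -35/2 - N/2 (h(N, Y) = -(N + 35)/2 = -(35 + N)/2 = -35/2 - N/2)
h(V, 49)/K = (-35/2 - ½*441/16)/(-4637/1137) = (-35/2 - 441/32)*(-1137/4637) = -1001/32*(-1137/4637) = 1138137/148384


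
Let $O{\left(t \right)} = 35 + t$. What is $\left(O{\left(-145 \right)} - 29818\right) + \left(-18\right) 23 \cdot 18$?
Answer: $-37380$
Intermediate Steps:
$\left(O{\left(-145 \right)} - 29818\right) + \left(-18\right) 23 \cdot 18 = \left(\left(35 - 145\right) - 29818\right) + \left(-18\right) 23 \cdot 18 = \left(-110 - 29818\right) - 7452 = -29928 - 7452 = -37380$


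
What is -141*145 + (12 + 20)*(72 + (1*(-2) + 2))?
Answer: -18141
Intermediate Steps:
-141*145 + (12 + 20)*(72 + (1*(-2) + 2)) = -20445 + 32*(72 + (-2 + 2)) = -20445 + 32*(72 + 0) = -20445 + 32*72 = -20445 + 2304 = -18141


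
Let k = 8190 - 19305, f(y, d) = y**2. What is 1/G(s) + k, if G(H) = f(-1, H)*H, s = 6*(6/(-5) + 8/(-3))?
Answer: -1289345/116 ≈ -11115.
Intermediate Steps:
s = -116/5 (s = 6*(6*(-1/5) + 8*(-1/3)) = 6*(-6/5 - 8/3) = 6*(-58/15) = -116/5 ≈ -23.200)
k = -11115
G(H) = H (G(H) = (-1)**2*H = 1*H = H)
1/G(s) + k = 1/(-116/5) - 11115 = -5/116 - 11115 = -1289345/116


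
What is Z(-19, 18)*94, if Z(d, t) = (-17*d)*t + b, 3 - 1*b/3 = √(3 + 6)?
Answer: 546516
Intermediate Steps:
b = 0 (b = 9 - 3*√(3 + 6) = 9 - 3*√9 = 9 - 3*3 = 9 - 9 = 0)
Z(d, t) = -17*d*t (Z(d, t) = (-17*d)*t + 0 = -17*d*t + 0 = -17*d*t)
Z(-19, 18)*94 = -17*(-19)*18*94 = 5814*94 = 546516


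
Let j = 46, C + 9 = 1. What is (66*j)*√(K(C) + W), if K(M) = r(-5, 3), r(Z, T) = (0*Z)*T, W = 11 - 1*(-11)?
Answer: 3036*√22 ≈ 14240.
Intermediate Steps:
W = 22 (W = 11 + 11 = 22)
C = -8 (C = -9 + 1 = -8)
r(Z, T) = 0 (r(Z, T) = 0*T = 0)
K(M) = 0
(66*j)*√(K(C) + W) = (66*46)*√(0 + 22) = 3036*√22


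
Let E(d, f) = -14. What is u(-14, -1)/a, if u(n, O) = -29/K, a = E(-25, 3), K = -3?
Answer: -29/42 ≈ -0.69048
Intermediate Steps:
a = -14
u(n, O) = 29/3 (u(n, O) = -29/(-3) = -29*(-⅓) = 29/3)
u(-14, -1)/a = (29/3)/(-14) = (29/3)*(-1/14) = -29/42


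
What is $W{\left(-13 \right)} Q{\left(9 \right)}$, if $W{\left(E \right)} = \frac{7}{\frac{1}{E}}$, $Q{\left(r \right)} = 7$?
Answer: $-637$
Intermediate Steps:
$W{\left(E \right)} = 7 E$
$W{\left(-13 \right)} Q{\left(9 \right)} = 7 \left(-13\right) 7 = \left(-91\right) 7 = -637$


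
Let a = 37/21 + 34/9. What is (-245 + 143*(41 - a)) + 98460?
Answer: 6507007/63 ≈ 1.0329e+5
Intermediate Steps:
a = 349/63 (a = 37*(1/21) + 34*(⅑) = 37/21 + 34/9 = 349/63 ≈ 5.5397)
(-245 + 143*(41 - a)) + 98460 = (-245 + 143*(41 - 1*349/63)) + 98460 = (-245 + 143*(41 - 349/63)) + 98460 = (-245 + 143*(2234/63)) + 98460 = (-245 + 319462/63) + 98460 = 304027/63 + 98460 = 6507007/63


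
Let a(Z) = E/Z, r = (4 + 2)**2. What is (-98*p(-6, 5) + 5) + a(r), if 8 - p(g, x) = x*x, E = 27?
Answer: 6687/4 ≈ 1671.8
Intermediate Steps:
p(g, x) = 8 - x**2 (p(g, x) = 8 - x*x = 8 - x**2)
r = 36 (r = 6**2 = 36)
a(Z) = 27/Z
(-98*p(-6, 5) + 5) + a(r) = (-98*(8 - 1*5**2) + 5) + 27/36 = (-98*(8 - 1*25) + 5) + 27*(1/36) = (-98*(8 - 25) + 5) + 3/4 = (-98*(-17) + 5) + 3/4 = (1666 + 5) + 3/4 = 1671 + 3/4 = 6687/4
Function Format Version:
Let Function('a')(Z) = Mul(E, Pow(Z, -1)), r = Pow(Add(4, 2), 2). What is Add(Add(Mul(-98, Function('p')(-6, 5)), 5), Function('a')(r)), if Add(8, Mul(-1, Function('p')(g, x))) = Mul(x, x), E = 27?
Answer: Rational(6687, 4) ≈ 1671.8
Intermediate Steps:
Function('p')(g, x) = Add(8, Mul(-1, Pow(x, 2))) (Function('p')(g, x) = Add(8, Mul(-1, Mul(x, x))) = Add(8, Mul(-1, Pow(x, 2))))
r = 36 (r = Pow(6, 2) = 36)
Function('a')(Z) = Mul(27, Pow(Z, -1))
Add(Add(Mul(-98, Function('p')(-6, 5)), 5), Function('a')(r)) = Add(Add(Mul(-98, Add(8, Mul(-1, Pow(5, 2)))), 5), Mul(27, Pow(36, -1))) = Add(Add(Mul(-98, Add(8, Mul(-1, 25))), 5), Mul(27, Rational(1, 36))) = Add(Add(Mul(-98, Add(8, -25)), 5), Rational(3, 4)) = Add(Add(Mul(-98, -17), 5), Rational(3, 4)) = Add(Add(1666, 5), Rational(3, 4)) = Add(1671, Rational(3, 4)) = Rational(6687, 4)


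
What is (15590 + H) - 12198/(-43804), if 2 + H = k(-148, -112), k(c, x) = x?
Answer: 338961451/21902 ≈ 15476.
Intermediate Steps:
H = -114 (H = -2 - 112 = -114)
(15590 + H) - 12198/(-43804) = (15590 - 114) - 12198/(-43804) = 15476 - 12198*(-1/43804) = 15476 + 6099/21902 = 338961451/21902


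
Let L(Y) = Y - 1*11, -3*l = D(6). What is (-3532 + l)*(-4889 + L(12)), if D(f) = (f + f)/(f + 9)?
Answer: 258985792/15 ≈ 1.7266e+7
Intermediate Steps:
D(f) = 2*f/(9 + f) (D(f) = (2*f)/(9 + f) = 2*f/(9 + f))
l = -4/15 (l = -2*6/(3*(9 + 6)) = -2*6/(3*15) = -1/3*4/5 = -4/15 ≈ -0.26667)
L(Y) = -11 + Y (L(Y) = Y - 11 = -11 + Y)
(-3532 + l)*(-4889 + L(12)) = (-3532 - 4/15)*(-4889 + (-11 + 12)) = -52984*(-4889 + 1)/15 = -52984/15*(-4888) = 258985792/15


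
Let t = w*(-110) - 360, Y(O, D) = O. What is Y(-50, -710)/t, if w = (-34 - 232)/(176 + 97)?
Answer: 195/986 ≈ 0.19777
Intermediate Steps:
w = -38/39 (w = -266/273 = -266*1/273 = -38/39 ≈ -0.97436)
t = -9860/39 (t = -38/39*(-110) - 360 = 4180/39 - 360 = -9860/39 ≈ -252.82)
Y(-50, -710)/t = -50/(-9860/39) = -50*(-39/9860) = 195/986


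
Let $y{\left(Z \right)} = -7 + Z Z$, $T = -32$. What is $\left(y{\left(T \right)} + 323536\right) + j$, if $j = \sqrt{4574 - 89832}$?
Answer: $324553 + i \sqrt{85258} \approx 3.2455 \cdot 10^{5} + 291.99 i$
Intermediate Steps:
$j = i \sqrt{85258}$ ($j = \sqrt{-85258} = i \sqrt{85258} \approx 291.99 i$)
$y{\left(Z \right)} = -7 + Z^{2}$
$\left(y{\left(T \right)} + 323536\right) + j = \left(\left(-7 + \left(-32\right)^{2}\right) + 323536\right) + i \sqrt{85258} = \left(\left(-7 + 1024\right) + 323536\right) + i \sqrt{85258} = \left(1017 + 323536\right) + i \sqrt{85258} = 324553 + i \sqrt{85258}$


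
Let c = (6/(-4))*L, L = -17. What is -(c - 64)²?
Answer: -5929/4 ≈ -1482.3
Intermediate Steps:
c = 51/2 (c = (6/(-4))*(-17) = (6*(-¼))*(-17) = -3/2*(-17) = 51/2 ≈ 25.500)
-(c - 64)² = -(51/2 - 64)² = -(-77/2)² = -1*5929/4 = -5929/4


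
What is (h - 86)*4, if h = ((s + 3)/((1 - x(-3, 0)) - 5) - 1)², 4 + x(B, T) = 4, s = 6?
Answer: -1207/4 ≈ -301.75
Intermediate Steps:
x(B, T) = 0 (x(B, T) = -4 + 4 = 0)
h = 169/16 (h = ((6 + 3)/((1 - 1*0) - 5) - 1)² = (9/((1 + 0) - 5) - 1)² = (9/(1 - 5) - 1)² = (9/(-4) - 1)² = (9*(-¼) - 1)² = (-9/4 - 1)² = (-13/4)² = 169/16 ≈ 10.563)
(h - 86)*4 = (169/16 - 86)*4 = -1207/16*4 = -1207/4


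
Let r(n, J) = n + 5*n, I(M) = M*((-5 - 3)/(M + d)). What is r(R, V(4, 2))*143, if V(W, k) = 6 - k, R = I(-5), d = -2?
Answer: -34320/7 ≈ -4902.9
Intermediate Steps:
I(M) = -8*M/(-2 + M) (I(M) = M*((-5 - 3)/(M - 2)) = M*(-8/(-2 + M)) = -8*M/(-2 + M))
R = -40/7 (R = -8*(-5)/(-2 - 5) = -8*(-5)/(-7) = -8*(-5)*(-1/7) = -40/7 ≈ -5.7143)
r(n, J) = 6*n
r(R, V(4, 2))*143 = (6*(-40/7))*143 = -240/7*143 = -34320/7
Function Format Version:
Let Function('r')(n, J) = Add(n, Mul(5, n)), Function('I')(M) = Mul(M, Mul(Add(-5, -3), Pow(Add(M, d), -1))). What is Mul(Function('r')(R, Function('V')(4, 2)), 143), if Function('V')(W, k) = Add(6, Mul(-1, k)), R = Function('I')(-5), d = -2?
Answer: Rational(-34320, 7) ≈ -4902.9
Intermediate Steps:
Function('I')(M) = Mul(-8, M, Pow(Add(-2, M), -1)) (Function('I')(M) = Mul(M, Mul(Add(-5, -3), Pow(Add(M, -2), -1))) = Mul(M, Mul(-8, Pow(Add(-2, M), -1))) = Mul(-8, M, Pow(Add(-2, M), -1)))
R = Rational(-40, 7) (R = Mul(-8, -5, Pow(Add(-2, -5), -1)) = Mul(-8, -5, Pow(-7, -1)) = Mul(-8, -5, Rational(-1, 7)) = Rational(-40, 7) ≈ -5.7143)
Function('r')(n, J) = Mul(6, n)
Mul(Function('r')(R, Function('V')(4, 2)), 143) = Mul(Mul(6, Rational(-40, 7)), 143) = Mul(Rational(-240, 7), 143) = Rational(-34320, 7)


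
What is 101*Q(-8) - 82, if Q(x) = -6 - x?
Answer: 120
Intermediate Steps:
101*Q(-8) - 82 = 101*(-6 - 1*(-8)) - 82 = 101*(-6 + 8) - 82 = 101*2 - 82 = 202 - 82 = 120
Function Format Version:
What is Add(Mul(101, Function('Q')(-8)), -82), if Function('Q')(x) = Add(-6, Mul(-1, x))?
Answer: 120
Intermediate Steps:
Add(Mul(101, Function('Q')(-8)), -82) = Add(Mul(101, Add(-6, Mul(-1, -8))), -82) = Add(Mul(101, Add(-6, 8)), -82) = Add(Mul(101, 2), -82) = Add(202, -82) = 120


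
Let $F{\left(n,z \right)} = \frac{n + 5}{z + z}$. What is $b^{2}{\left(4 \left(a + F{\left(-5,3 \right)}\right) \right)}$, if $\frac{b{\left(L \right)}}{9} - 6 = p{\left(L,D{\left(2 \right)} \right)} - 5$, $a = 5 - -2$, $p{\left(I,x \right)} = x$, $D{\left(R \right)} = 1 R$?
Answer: $729$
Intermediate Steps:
$D{\left(R \right)} = R$
$F{\left(n,z \right)} = \frac{5 + n}{2 z}$
$a = 7$ ($a = 5 + 2 = 7$)
$b{\left(L \right)} = 27$ ($b{\left(L \right)} = 54 + 9 \left(2 - 5\right) = 54 + 9 \left(-3\right) = 54 - 27 = 27$)
$b^{2}{\left(4 \left(a + F{\left(-5,3 \right)}\right) \right)} = 27^{2} = 729$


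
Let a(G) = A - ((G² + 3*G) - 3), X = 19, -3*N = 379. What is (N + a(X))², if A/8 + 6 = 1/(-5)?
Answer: 78570496/225 ≈ 3.4920e+5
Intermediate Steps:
N = -379/3 (N = -⅓*379 = -379/3 ≈ -126.33)
A = -248/5 (A = -48 + 8/(-5) = -48 + 8*(-⅕) = -48 - 8/5 = -248/5 ≈ -49.600)
a(G) = -233/5 - G² - 3*G (a(G) = -248/5 - ((G² + 3*G) - 3) = -248/5 - (-3 + G² + 3*G) = -248/5 + (3 - G² - 3*G) = -233/5 - G² - 3*G)
(N + a(X))² = (-379/3 + (-233/5 - 1*19² - 3*19))² = (-379/3 + (-233/5 - 1*361 - 57))² = (-379/3 + (-233/5 - 361 - 57))² = (-379/3 - 2323/5)² = (-8864/15)² = 78570496/225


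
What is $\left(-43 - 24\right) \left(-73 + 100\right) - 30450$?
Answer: $-32259$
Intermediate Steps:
$\left(-43 - 24\right) \left(-73 + 100\right) - 30450 = \left(-43 - 24\right) 27 - 30450 = \left(-67\right) 27 - 30450 = -1809 - 30450 = -32259$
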